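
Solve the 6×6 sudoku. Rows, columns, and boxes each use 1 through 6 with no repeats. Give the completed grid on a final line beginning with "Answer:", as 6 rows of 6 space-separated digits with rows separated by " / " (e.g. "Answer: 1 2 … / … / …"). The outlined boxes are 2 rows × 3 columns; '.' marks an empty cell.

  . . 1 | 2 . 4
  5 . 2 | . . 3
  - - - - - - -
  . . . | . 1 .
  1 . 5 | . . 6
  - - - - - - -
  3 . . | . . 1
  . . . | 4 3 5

Step 1. [r6c3∈{6}] r6c3 has the single candidate 6, so r6c3=6.
Step 2. [r3c1∈{2,4,6}] in col 1, 4 fits only at r3c1 ⇒ r3c1=4.
Step 3. [r2c5∈{6}] only 6 remains possible at r2c5, so r2c5=6.
Step 4. [r1c2∈{3,6}] 3 has one home in row 1: r1c2, so r1c2=3.
Step 5. [r4c2∈{2}] r4c2's peers cover all but 2, so r4c2=2.
Step 6. [r2c2∈{4}] r2c2 is down to just 4, so r2c2=4.
Step 7. [r3c4∈{3,5}] 5 has one home in row 3: r3c4. So r3c4=5.
Step 8. [r3c2∈{6}] r3c2 has the single candidate 6. So r3c2=6.
Step 9. [r1c5∈{5}] only 5 remains possible at r1c5 ⇒ r1c5=5.
Step 10. [r3c6∈{2}] r3c6's peers cover all but 2. So r3c6=2.
Step 11. [r6c2∈{1}] nothing but 1 survives at r6c2. So r6c2=1.
Step 12. [r5c2∈{5}] only 5 remains possible at r5c2, so r5c2=5.
Step 13. [r2c4∈{1}] r2c4 has the single candidate 1. So r2c4=1.
Step 14. [r5c3∈{4}] r5c3 has the single candidate 4, so r5c3=4.
Step 15. [r4c4∈{3}] r4c4 is down to just 3, so r4c4=3.
Step 16. [r6c1∈{2}] only 2 remains possible at r6c1 ⇒ r6c1=2.
Step 17. [r4c5∈{4}] r4c5 has the single candidate 4. So r4c5=4.
Step 18. [r5c4∈{6}] r5c4's peers cover all but 6 ⇒ r5c4=6.
Step 19. [r5c5∈{2}] nothing but 2 survives at r5c5 ⇒ r5c5=2.
Step 20. [r1c1∈{6}] r1c1 is down to just 6. So r1c1=6.
Step 21. [r3c3∈{3}] r3c3's peers cover all but 3 ⇒ r3c3=3.

Answer: 6 3 1 2 5 4 / 5 4 2 1 6 3 / 4 6 3 5 1 2 / 1 2 5 3 4 6 / 3 5 4 6 2 1 / 2 1 6 4 3 5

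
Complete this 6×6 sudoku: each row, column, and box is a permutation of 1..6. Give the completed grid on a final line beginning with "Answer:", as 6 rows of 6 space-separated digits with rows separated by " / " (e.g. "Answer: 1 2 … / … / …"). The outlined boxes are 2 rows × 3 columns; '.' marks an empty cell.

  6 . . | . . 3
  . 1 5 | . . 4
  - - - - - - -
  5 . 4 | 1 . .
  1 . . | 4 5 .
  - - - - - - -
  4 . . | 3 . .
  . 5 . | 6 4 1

Step 1. [r1c3∈{2}] nothing but 2 survives at r1c3. So r1c3=2.
Step 2. [r5c5∈{2}] r5c5's peers cover all but 2 ⇒ r5c5=2.
Step 3. [r5c2∈{6}] r5c2's peers cover all but 6, so r5c2=6.
Step 4. [r6c3∈{3}] r6c3's peers cover all but 3, so r6c3=3.
Step 5. [r4c2∈{2,3}] across row 4, 3 lands solely at r4c2, so r4c2=3.
Step 6. [r4c6∈{2,6}] r4c6 is the only open cell in row 4 admitting 2 ⇒ r4c6=2.
Step 7. [r3c5∈{3,6}] r3c5 is the only open cell in row 3 admitting 3, so r3c5=3.
Step 8. [r1c2∈{4}] r1c2's peers cover all but 4, so r1c2=4.
Step 9. [r3c2∈{2}] r3c2's peers cover all but 2, so r3c2=2.
Step 10. [r6c1∈{2}] r6c1's peers cover all but 2. So r6c1=2.
Step 11. [r2c1∈{3}] r2c1 has the single candidate 3 ⇒ r2c1=3.
Step 12. [r2c4∈{2}] r2c4 is down to just 2 ⇒ r2c4=2.
Step 13. [r1c4∈{5}] nothing but 5 survives at r1c4 ⇒ r1c4=5.
Step 14. [r4c3∈{6}] nothing but 6 survives at r4c3, so r4c3=6.
Step 15. [r3c6∈{6}] nothing but 6 survives at r3c6, so r3c6=6.
Step 16. [r5c6∈{5}] r5c6 is down to just 5 ⇒ r5c6=5.
Step 17. [r5c3∈{1}] only 1 remains possible at r5c3, so r5c3=1.
Step 18. [r2c5∈{6}] r2c5 is down to just 6. So r2c5=6.
Step 19. [r1c5∈{1}] r1c5 has the single candidate 1 ⇒ r1c5=1.

Answer: 6 4 2 5 1 3 / 3 1 5 2 6 4 / 5 2 4 1 3 6 / 1 3 6 4 5 2 / 4 6 1 3 2 5 / 2 5 3 6 4 1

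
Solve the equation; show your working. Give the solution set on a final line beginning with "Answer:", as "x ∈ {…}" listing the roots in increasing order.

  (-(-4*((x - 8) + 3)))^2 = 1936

Step 1. [(-(-4*((x - 8) + 3)))^2 = 1936] 1936 ≥ 0, LHS is (·)² — take ±√. So sqrt: -(-4*((x - 8) + 3)) = 44 or -44.
Step 2. [-(-4*((x - 8) + 3)) = 44 or -44] LHS negated; negate both sides. So neg: -4*((x - 8) + 3) = -44 or 44.
Step 3. [-4*((x - 8) + 3) = -44 or 44] divide by the outer -4 ⇒ div: (x - 8) + 3 = 11 or -11.
Step 4. [(x - 8) + 3 = 11 or -11] peel the +3: subtract 3 from each side. So sub: x - 8 = 8 or -14.
Step 5. [x - 8 = 8 or -14] peel the -8: add 8 from each side. So sub: x = 16 or -6.

Answer: x ∈ {-6, 16}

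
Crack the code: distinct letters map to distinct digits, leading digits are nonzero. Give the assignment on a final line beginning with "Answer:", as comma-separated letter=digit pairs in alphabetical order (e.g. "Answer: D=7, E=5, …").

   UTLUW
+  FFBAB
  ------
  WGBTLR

Step 1. [col 1: W + B ≡ R (mod 10)] several values work for W in column 1 (W + B ≡ R (mod 10), carry-in 0); try W=1. So W=1.
Step 2. [col 1: W + B ≡ R (mod 10)] B=7 is one option consistent with column 1 (W + B ≡ R (mod 10), carry-in 0) — take it ⇒ B=7.
Step 3. [col 1: W + B ≡ R (mod 10)] from column 1 (W=1, B=7, carry-in 0, digits 1,7 already taken and all letters distinct): R must equal 8, so R=8.
Step 4. [col 2: U + A ≡ L (mod 10)] column 2 (U + A ≡ L (mod 10), carry-in 0) doesn't pin A yet; pick A=3 and continue ⇒ A=3.
Step 5. [col 2: U + A ≡ L (mod 10)] column 2 (U + A ≡ L (mod 10), carry-in 0) doesn't pin U yet; pick U=9 and continue, so U=9.
Step 6. [col 2: U + A ≡ L (mod 10)] in column 2 we have U+A≡L with carry-in 0; given U=9, A=3 and digits 1,3,7,8,9 already taken and all letters distinct, that pins L to 2, so L=2.
Step 7. [col 3: L + B ≡ T (mod 10)] from column 3 (L=2, B=7, carry-in 1, digits 1,2,3,7,8,9 already taken and all letters distinct): T must equal 0, so T=0.
Step 8. [col 4: T + F ≡ B (mod 10)] column 4: given T=0, B=7, carry-in 1, and digits 0,1,2,3,7,8,9 already taken and all letters distinct, T+F≡B (mod 10) forces F=6, so F=6.
Step 9. [col 5: U + F ≡ G (mod 10)] column 5: given U=9, F=6, carry-in 0, and digits 0,1,2,3,6,7,8,9 already taken and all letters distinct, U+F≡G (mod 10) forces G=5, so G=5.

Answer: A=3, B=7, F=6, G=5, L=2, R=8, T=0, U=9, W=1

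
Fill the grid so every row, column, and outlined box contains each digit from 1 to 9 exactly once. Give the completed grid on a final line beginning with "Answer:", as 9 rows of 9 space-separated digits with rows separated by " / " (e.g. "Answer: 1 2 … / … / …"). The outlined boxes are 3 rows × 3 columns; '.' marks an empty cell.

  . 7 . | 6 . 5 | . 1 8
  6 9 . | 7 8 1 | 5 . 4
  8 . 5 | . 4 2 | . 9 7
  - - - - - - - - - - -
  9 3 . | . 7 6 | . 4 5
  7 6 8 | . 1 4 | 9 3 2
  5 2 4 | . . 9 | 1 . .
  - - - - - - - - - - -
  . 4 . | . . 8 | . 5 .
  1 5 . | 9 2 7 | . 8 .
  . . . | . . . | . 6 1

Step 1. [r9c6∈{3}] only 3 remains possible at r9c6 ⇒ r9c6=3.
Step 2. [r9c1∈{2}] only 2 remains possible at r9c1, so r9c1=2.
Step 3. [r2c3∈{2,3}] across row 2, 3 lands solely at r2c3, so r2c3=3.
Step 4. [r8c9∈{3}] r8c9 has the single candidate 3, so r8c9=3.
Step 5. [r3c4∈{3}] r3c4 is down to just 3, so r3c4=3.
Step 6. [r9c3∈{7,9}] 9 has one home in row 9: r9c3, so r9c3=9.
Step 7. [r7c3∈{6,7}] 7 has one home in col 3: r7c3. So r7c3=7.
Step 8. [r9c4∈{4,5}] r9c4 is the only open cell in col 4 admitting 4. So r9c4=4.
Step 9. [r4c7∈{8}] only 8 remains possible at r4c7 ⇒ r4c7=8.
Step 10. [r1c3∈{2}] r1c3 has the single candidate 2. So r1c3=2.
Step 11. [r8c3∈{6}] r8c3's peers cover all but 6. So r8c3=6.
Step 12. [r4c3∈{1}] nothing but 1 survives at r4c3, so r4c3=1.
Step 13. [r1c5∈{9}] r1c5's peers cover all but 9. So r1c5=9.
Step 14. [r7c4∈{1}] nothing but 1 survives at r7c4. So r7c4=1.
Step 15. [r7c7∈{2}] only 2 remains possible at r7c7. So r7c7=2.
Step 16. [r7c9∈{9}] only 9 remains possible at r7c9 ⇒ r7c9=9.
Step 17. [r4c4∈{2}] only 2 remains possible at r4c4. So r4c4=2.
Step 18. [r7c1∈{3}] r7c1's peers cover all but 3 ⇒ r7c1=3.
Step 19. [r5c4∈{5}] r5c4 has the single candidate 5 ⇒ r5c4=5.
Step 20. [r9c7∈{7}] r9c7 has the single candidate 7, so r9c7=7.
Step 21. [r1c1∈{4}] r1c1's peers cover all but 4. So r1c1=4.
Step 22. [r6c5∈{3}] nothing but 3 survives at r6c5 ⇒ r6c5=3.
Step 23. [r6c4∈{8}] r6c4 is down to just 8, so r6c4=8.
Step 24. [r3c2∈{1}] nothing but 1 survives at r3c2. So r3c2=1.
Step 25. [r1c7∈{3}] r1c7's peers cover all but 3. So r1c7=3.
Step 26. [r9c2∈{8}] r9c2 has the single candidate 8. So r9c2=8.
Step 27. [r9c5∈{5}] nothing but 5 survives at r9c5. So r9c5=5.
Step 28. [r3c7∈{6}] r3c7 has the single candidate 6, so r3c7=6.
Step 29. [r7c5∈{6}] r7c5 is down to just 6, so r7c5=6.
Step 30. [r2c8∈{2}] only 2 remains possible at r2c8. So r2c8=2.
Step 31. [r6c9∈{6}] nothing but 6 survives at r6c9 ⇒ r6c9=6.
Step 32. [r8c7∈{4}] r8c7 has the single candidate 4 ⇒ r8c7=4.
Step 33. [r6c8∈{7}] only 7 remains possible at r6c8. So r6c8=7.

Answer: 4 7 2 6 9 5 3 1 8 / 6 9 3 7 8 1 5 2 4 / 8 1 5 3 4 2 6 9 7 / 9 3 1 2 7 6 8 4 5 / 7 6 8 5 1 4 9 3 2 / 5 2 4 8 3 9 1 7 6 / 3 4 7 1 6 8 2 5 9 / 1 5 6 9 2 7 4 8 3 / 2 8 9 4 5 3 7 6 1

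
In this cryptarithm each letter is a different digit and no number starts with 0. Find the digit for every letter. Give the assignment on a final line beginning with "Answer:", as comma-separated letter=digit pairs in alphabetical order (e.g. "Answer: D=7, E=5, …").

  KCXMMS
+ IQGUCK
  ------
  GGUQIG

Step 1. [col 1: S + K ≡ G (mod 10)] column 1 (S + K ≡ G (mod 10), carry-in 0) doesn't pin K yet; pick K=1 and continue, so K=1.
Step 2. [col 1: S + K ≡ G (mod 10)] column 1 (S + K ≡ G (mod 10), carry-in 0) doesn't pin G yet; pick G=4 and continue ⇒ G=4.
Step 3. [col 1: S + K ≡ G (mod 10)] in column 1 we have S+K≡G with carry-in 0; given K=1, G=4 and digits 1,4 already taken and all letters distinct, that pins S to 3. So S=3.
Step 4. [col 2: M + C ≡ I (mod 10)] C=5 is one option consistent with column 2 (M + C ≡ I (mod 10), carry-in 0) — take it, so C=5.
Step 5. [col 2: M + C ≡ I (mod 10)] M=7 is one option consistent with column 2 (M + C ≡ I (mod 10), carry-in 0) — take it. So M=7.
Step 6. [col 2: M + C ≡ I (mod 10)] in column 2 we have M+C≡I with carry-in 0; given M=7, C=5 and digits 1,3,4,5,7 already taken and all letters distinct, that pins I to 2 ⇒ I=2.
Step 7. [col 3: M + U ≡ Q (mod 10)] no forcing yet in column 3 (carry-in 1); Q=8 is free and consistent — try it, so Q=8.
Step 8. [col 3: M + U ≡ Q (mod 10)] in column 3 we have M+U≡Q with carry-in 1; given M=7, Q=8 and digits 1,2,3,4,5,7,8 already taken and all letters distinct, that pins U to 0, so U=0.
Step 9. [col 4: X + G ≡ U (mod 10)] column 4 reads X+G+carry(0)=U with G=4, U=0; with digits 0,1,2,3,4,5,7,8 already taken and all letters distinct, the only value for X is 6. So X=6.

Answer: C=5, G=4, I=2, K=1, M=7, Q=8, S=3, U=0, X=6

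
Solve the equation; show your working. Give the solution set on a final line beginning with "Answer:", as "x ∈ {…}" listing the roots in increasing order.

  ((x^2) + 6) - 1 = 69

Step 1. [((x^2) + 6) - 1 = 69] 1 comes off first (add 1). So sub: (x^2) + 6 = 70.
Step 2. [(x^2) + 6 = 70] +6 is outermost — subtract 6 both sides ⇒ sub: x^2 = 64.
Step 3. [x^2 = 64] 64 ≥ 0, LHS is (·)² — take ±√, so sqrt: x = 8 or -8.

Answer: x ∈ {-8, 8}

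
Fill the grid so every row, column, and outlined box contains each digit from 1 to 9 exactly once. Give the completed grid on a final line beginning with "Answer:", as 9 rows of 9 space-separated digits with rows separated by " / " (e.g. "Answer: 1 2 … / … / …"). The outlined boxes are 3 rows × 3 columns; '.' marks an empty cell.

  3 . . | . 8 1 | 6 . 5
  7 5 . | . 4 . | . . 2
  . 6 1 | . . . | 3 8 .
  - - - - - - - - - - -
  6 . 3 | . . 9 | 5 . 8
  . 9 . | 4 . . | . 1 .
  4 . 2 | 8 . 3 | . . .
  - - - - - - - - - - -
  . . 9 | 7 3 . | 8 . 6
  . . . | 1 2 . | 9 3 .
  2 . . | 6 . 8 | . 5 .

Step 1. [r6c7∈{7}] nothing but 7 survives at r6c7 ⇒ r6c7=7.
Step 2. [r9c7∈{1,4}] 4 has one home in col 7: r9c7, so r9c7=4.
Step 3. [r6c5∈{1,5,6}] across row 6, 5 lands solely at r6c5, so r6c5=5.
Step 4. [r9c3∈{7}] nothing but 7 survives at r9c3, so r9c3=7.
Step 5. [r2c8∈{9}] r2c8 has the single candidate 9. So r2c8=9.
Step 6. [r4c4∈{2}] r4c4 is down to just 2, so r4c4=2.
Step 7. [r1c3∈{4}] r1c3 is down to just 4. So r1c3=4.
Step 8. [r7c1∈{1,5}] across col 1, 1 lands solely at r7c1. So r7c1=1.
Step 9. [r8c2∈{4,8}] 8 has one home in col 2: r8c2. So r8c2=8.
Step 10. [r8c1∈{5}] r8c1 is down to just 5 ⇒ r8c1=5.
Step 11. [r3c1∈{9}] r3c1 has the single candidate 9. So r3c1=9.
Step 12. [r3c5∈{7}] r3c5's peers cover all but 7, so r3c5=7.
Step 13. [r7c6∈{4,5}] 5 has one home in row 7: r7c6, so r7c6=5.
Step 14. [r2c6∈{6}] nothing but 6 survives at r2c6, so r2c6=6.
Step 15. [r4c5∈{1}] nothing but 1 survives at r4c5. So r4c5=1.
Step 16. [r5c3∈{5,8}] r5c3 is the only open cell in row 5 admitting 5 ⇒ r5c3=5.
Step 17. [r2c7∈{1}] r2c7's peers cover all but 1, so r2c7=1.
Step 18. [r6c9∈{9}] r6c9 has the single candidate 9. So r6c9=9.
Step 19. [r5c5∈{6}] only 6 remains possible at r5c5, so r5c5=6.
Step 20. [r7c2∈{4}] only 4 remains possible at r7c2 ⇒ r7c2=4.
Step 21. [r6c8∈{6}] r6c8 is down to just 6, so r6c8=6.
Step 22. [r8c3∈{6}] r8c3's peers cover all but 6, so r8c3=6.
Step 23. [r9c9∈{1}] r9c9 has the single candidate 1, so r9c9=1.
Step 24. [r9c5∈{9}] r9c5 is down to just 9, so r9c5=9.
Step 25. [r5c1∈{8}] nothing but 8 survives at r5c1. So r5c1=8.
Step 26. [r6c2∈{1}] only 1 remains possible at r6c2. So r6c2=1.
Step 27. [r2c4∈{3}] r2c4's peers cover all but 3. So r2c4=3.
Step 28. [r5c9∈{3}] r5c9's peers cover all but 3 ⇒ r5c9=3.
Step 29. [r2c3∈{8}] r2c3 has the single candidate 8, so r2c3=8.
Step 30. [r1c4∈{9}] only 9 remains possible at r1c4. So r1c4=9.
Step 31. [r1c2∈{2}] r1c2 is down to just 2 ⇒ r1c2=2.
Step 32. [r8c6∈{4}] r8c6 has the single candidate 4. So r8c6=4.
Step 33. [r5c6∈{7}] r5c6 is down to just 7 ⇒ r5c6=7.
Step 34. [r3c4∈{5}] r3c4's peers cover all but 5, so r3c4=5.
Step 35. [r9c2∈{3}] r9c2's peers cover all but 3. So r9c2=3.
Step 36. [r5c7∈{2}] r5c7's peers cover all but 2, so r5c7=2.
Step 37. [r4c8∈{4}] r4c8's peers cover all but 4. So r4c8=4.
Step 38. [r8c9∈{7}] r8c9's peers cover all but 7. So r8c9=7.
Step 39. [r3c9∈{4}] r3c9 has the single candidate 4 ⇒ r3c9=4.
Step 40. [r3c6∈{2}] only 2 remains possible at r3c6. So r3c6=2.
Step 41. [r4c2∈{7}] nothing but 7 survives at r4c2, so r4c2=7.
Step 42. [r1c8∈{7}] only 7 remains possible at r1c8 ⇒ r1c8=7.
Step 43. [r7c8∈{2}] r7c8's peers cover all but 2, so r7c8=2.

Answer: 3 2 4 9 8 1 6 7 5 / 7 5 8 3 4 6 1 9 2 / 9 6 1 5 7 2 3 8 4 / 6 7 3 2 1 9 5 4 8 / 8 9 5 4 6 7 2 1 3 / 4 1 2 8 5 3 7 6 9 / 1 4 9 7 3 5 8 2 6 / 5 8 6 1 2 4 9 3 7 / 2 3 7 6 9 8 4 5 1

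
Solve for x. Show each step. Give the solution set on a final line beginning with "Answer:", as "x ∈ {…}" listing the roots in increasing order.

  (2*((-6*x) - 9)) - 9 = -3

Step 1. [(2*((-6*x) - 9)) - 9 = -3] peel the -9: add 9 from each side ⇒ sub: 2*((-6*x) - 9) = 6.
Step 2. [2*((-6*x) - 9) = 6] leading coefficient 2: divide by 2 ⇒ div: (-6*x) - 9 = 3.
Step 3. [(-6*x) - 9 = 3] add 9: x sits inside (… - 9) ⇒ sub: -6*x = 12.
Step 4. [-6*x = 12] LHS = -6·(…); ÷-6 both sides. So div: x = -2.

Answer: x ∈ {-2}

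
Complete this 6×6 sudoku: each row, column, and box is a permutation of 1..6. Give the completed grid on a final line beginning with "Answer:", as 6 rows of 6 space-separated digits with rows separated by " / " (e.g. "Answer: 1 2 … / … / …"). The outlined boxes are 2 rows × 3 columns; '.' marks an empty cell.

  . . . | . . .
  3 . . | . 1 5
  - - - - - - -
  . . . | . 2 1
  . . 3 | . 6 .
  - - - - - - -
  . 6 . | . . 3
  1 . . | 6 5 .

Step 1. [r4c6∈{4}] nothing but 4 survives at r4c6 ⇒ r4c6=4.
Step 2. [r1c3∈{1,2,4,5,6}] in col 3, 1 fits only at r1c3 ⇒ r1c3=1.
Step 3. [r5c5∈{4}] nothing but 4 survives at r5c5 ⇒ r5c5=4.
Step 4. [r6c6∈{2}] r6c6's peers cover all but 2, so r6c6=2.
Step 5. [r2c3∈{2,4,6}] 6 has one home in row 2: r2c3. So r2c3=6.
Step 6. [r4c4∈{5}] nothing but 5 survives at r4c4, so r4c4=5.
Step 7. [r4c1∈{2}] r4c1 has the single candidate 2, so r4c1=2.
Step 8. [r5c1∈{5}] r5c1 has the single candidate 5, so r5c1=5.
Step 9. [r1c1∈{4}] only 4 remains possible at r1c1, so r1c1=4.
Step 10. [r2c2∈{2}] nothing but 2 survives at r2c2 ⇒ r2c2=2.
Step 11. [r3c3∈{4,5}] col 3 places 5 nowhere but r3c3 ⇒ r3c3=5.
Step 12. [r3c2∈{4}] r3c2 is down to just 4. So r3c2=4.
Step 13. [r3c4∈{3}] r3c4's peers cover all but 3 ⇒ r3c4=3.
Step 14. [r1c6∈{6}] r1c6 is down to just 6 ⇒ r1c6=6.
Step 15. [r5c3∈{2}] r5c3's peers cover all but 2, so r5c3=2.
Step 16. [r1c4∈{2}] r1c4 is down to just 2. So r1c4=2.
Step 17. [r2c4∈{4}] r2c4's peers cover all but 4. So r2c4=4.
Step 18. [r1c5∈{3}] r1c5 is down to just 3, so r1c5=3.
Step 19. [r6c2∈{3}] only 3 remains possible at r6c2. So r6c2=3.
Step 20. [r5c4∈{1}] nothing but 1 survives at r5c4. So r5c4=1.
Step 21. [r1c2∈{5}] nothing but 5 survives at r1c2 ⇒ r1c2=5.
Step 22. [r4c2∈{1}] only 1 remains possible at r4c2 ⇒ r4c2=1.
Step 23. [r6c3∈{4}] r6c3's peers cover all but 4, so r6c3=4.
Step 24. [r3c1∈{6}] r3c1 is down to just 6, so r3c1=6.

Answer: 4 5 1 2 3 6 / 3 2 6 4 1 5 / 6 4 5 3 2 1 / 2 1 3 5 6 4 / 5 6 2 1 4 3 / 1 3 4 6 5 2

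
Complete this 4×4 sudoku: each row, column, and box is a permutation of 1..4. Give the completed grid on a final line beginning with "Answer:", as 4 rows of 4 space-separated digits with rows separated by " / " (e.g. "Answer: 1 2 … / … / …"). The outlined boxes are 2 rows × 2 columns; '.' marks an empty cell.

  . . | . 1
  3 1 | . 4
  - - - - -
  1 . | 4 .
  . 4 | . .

Step 1. [r4c1∈{2}] r4c1 is down to just 2. So r4c1=2.
Step 2. [r1c3∈{2,3}] in row 1, 3 fits only at r1c3, so r1c3=3.
Step 3. [r3c4∈{2,3}] r3c4 is the only open cell in row 3 admitting 2. So r3c4=2.
Step 4. [r3c2∈{3}] nothing but 3 survives at r3c2 ⇒ r3c2=3.
Step 5. [r1c1∈{4}] only 4 remains possible at r1c1. So r1c1=4.
Step 6. [r4c3∈{1}] r4c3's peers cover all but 1 ⇒ r4c3=1.
Step 7. [r4c4∈{3}] nothing but 3 survives at r4c4. So r4c4=3.
Step 8. [r1c2∈{2}] nothing but 2 survives at r1c2. So r1c2=2.
Step 9. [r2c3∈{2}] nothing but 2 survives at r2c3, so r2c3=2.

Answer: 4 2 3 1 / 3 1 2 4 / 1 3 4 2 / 2 4 1 3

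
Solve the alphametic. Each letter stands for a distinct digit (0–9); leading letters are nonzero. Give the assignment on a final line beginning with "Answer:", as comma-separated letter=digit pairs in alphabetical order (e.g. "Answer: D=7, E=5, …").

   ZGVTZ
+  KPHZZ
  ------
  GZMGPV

Step 1. [col 1: Z + Z ≡ V (mod 10)] Z=2 is one option consistent with column 1 (Z + Z ≡ V (mod 10), carry-in 0) — take it, so Z=2.
Step 2. [G] G is the leading digit of a 6-digit sum of two 5-digit numbers; the final carry is exactly 1. So G=1.
Step 3. [col 1: Z + Z ≡ V (mod 10)] in column 1 we have Z+Z≡V with carry-in 0; given Z=2 and digits 1,2 already taken and all letters distinct, that pins V to 4, so V=4.
Step 4. [col 2: T + Z ≡ P (mod 10)] several values work for T in column 2 (T + Z ≡ P (mod 10), carry-in 0); try T=6 ⇒ T=6.
Step 5. [col 2: T + Z ≡ P (mod 10)] column 2: given T=6, Z=2, carry-in 0, and digits 1,2,4,6 already taken and all letters distinct, T+Z≡P (mod 10) forces P=8. So P=8.
Step 6. [col 3: V + H ≡ G (mod 10)] in column 3 we have V+H≡G with carry-in 0; given V=4, G=1 and digits 1,2,4,6,8 already taken and all letters distinct, that pins H to 7. So H=7.
Step 7. [col 4: G + P ≡ M (mod 10)] in column 4 we have G+P≡M with carry-in 1; given G=1, P=8 and digits 1,2,4,6,7,8 already taken and all letters distinct, that pins M to 0, so M=0.
Step 8. [col 5: Z + K ≡ Z (mod 10)] in column 5 we have Z+K≡Z with carry-in 1; given Z=2 and digits 0,1,2,4,6,7,8 already taken and all letters distinct, that pins K to 9 ⇒ K=9.

Answer: G=1, H=7, K=9, M=0, P=8, T=6, V=4, Z=2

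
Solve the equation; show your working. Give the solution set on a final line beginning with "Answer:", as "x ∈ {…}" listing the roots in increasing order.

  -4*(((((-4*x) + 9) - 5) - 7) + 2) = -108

Step 1. [-4*(((((-4*x) + 9) - 5) - 7) + 2) = -108] leading coefficient -4: divide by -4. So div: ((((-4*x) + 9) - 5) - 7) + 2 = 27.
Step 2. [((((-4*x) + 9) - 5) - 7) + 2 = 27] the outer +2 inverts by subtracting 2, so sub: (((-4*x) + 9) - 5) - 7 = 25.
Step 3. [(((-4*x) + 9) - 5) - 7 = 25] peel the -7: add 7 from each side. So sub: ((-4*x) + 9) - 5 = 32.
Step 4. [((-4*x) + 9) - 5 = 32] add 5: x sits inside (… - 5). So sub: (-4*x) + 9 = 37.
Step 5. [(-4*x) + 9 = 37] subtract 9: x sits inside (… + 9). So sub: -4*x = 28.
Step 6. [-4*x = 28] divide by the outer -4 ⇒ div: x = -7.

Answer: x ∈ {-7}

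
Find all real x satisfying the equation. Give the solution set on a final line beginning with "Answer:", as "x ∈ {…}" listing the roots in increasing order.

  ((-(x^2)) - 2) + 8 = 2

Step 1. [((-(x^2)) - 2) + 8 = 2] subtract 8: x sits inside (… + 8) ⇒ sub: (-(x^2)) - 2 = -6.
Step 2. [(-(x^2)) - 2 = -6] 2 comes off first (add 2), so sub: -(x^2) = -4.
Step 3. [-(x^2) = -4] LHS negated; negate both sides. So neg: x^2 = 4.
Step 4. [x^2 = 4] √ both sides: 4 ≥ 0 gives two branches, so sqrt: x = 2 or -2.

Answer: x ∈ {-2, 2}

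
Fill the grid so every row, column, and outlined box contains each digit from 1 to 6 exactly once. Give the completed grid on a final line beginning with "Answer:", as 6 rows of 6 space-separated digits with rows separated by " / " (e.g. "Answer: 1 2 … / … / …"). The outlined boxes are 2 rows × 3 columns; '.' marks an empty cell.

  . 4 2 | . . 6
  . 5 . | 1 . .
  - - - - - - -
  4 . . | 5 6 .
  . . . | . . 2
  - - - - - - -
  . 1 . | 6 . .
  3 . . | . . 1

Step 1. [r3c6∈{3}] r3c6 has the single candidate 3, so r3c6=3.
Step 2. [r5c5∈{2,3,4,5}] in row 5, 3 fits only at r5c5 ⇒ r5c5=3.
Step 3. [r5c6∈{4,5}] col 6 places 5 nowhere but r5c6, so r5c6=5.
Step 4. [r6c3∈{4,5,6}] row 6 places 5 nowhere but r6c3, so r6c3=5.
Step 5. [r4c5∈{1,4}] 1 has one home in col 5: r4c5. So r4c5=1.
Step 6. [r6c4∈{2,4}] across col 4, 2 lands solely at r6c4. So r6c4=2.
Step 7. [r2c1∈{6}] r2c1 is down to just 6. So r2c1=6.
Step 8. [r4c2∈{3,6}] in col 2, 3 fits only at r4c2, so r4c2=3.
Step 9. [r6c5∈{4}] nothing but 4 survives at r6c5, so r6c5=4.
Step 10. [r4c4∈{4}] only 4 remains possible at r4c4. So r4c4=4.
Step 11. [r2c5∈{2}] r2c5 is down to just 2. So r2c5=2.
Step 12. [r5c1∈{2}] nothing but 2 survives at r5c1 ⇒ r5c1=2.
Step 13. [r3c3∈{1}] only 1 remains possible at r3c3. So r3c3=1.
Step 14. [r5c3∈{4}] nothing but 4 survives at r5c3. So r5c3=4.
Step 15. [r4c1∈{5}] only 5 remains possible at r4c1, so r4c1=5.
Step 16. [r2c3∈{3}] nothing but 3 survives at r2c3, so r2c3=3.
Step 17. [r1c4∈{3}] r1c4 is down to just 3, so r1c4=3.
Step 18. [r3c2∈{2}] r3c2 has the single candidate 2 ⇒ r3c2=2.
Step 19. [r4c3∈{6}] r4c3's peers cover all but 6, so r4c3=6.
Step 20. [r2c6∈{4}] r2c6's peers cover all but 4. So r2c6=4.
Step 21. [r1c1∈{1}] only 1 remains possible at r1c1, so r1c1=1.
Step 22. [r1c5∈{5}] r1c5 is down to just 5, so r1c5=5.
Step 23. [r6c2∈{6}] r6c2 is down to just 6, so r6c2=6.

Answer: 1 4 2 3 5 6 / 6 5 3 1 2 4 / 4 2 1 5 6 3 / 5 3 6 4 1 2 / 2 1 4 6 3 5 / 3 6 5 2 4 1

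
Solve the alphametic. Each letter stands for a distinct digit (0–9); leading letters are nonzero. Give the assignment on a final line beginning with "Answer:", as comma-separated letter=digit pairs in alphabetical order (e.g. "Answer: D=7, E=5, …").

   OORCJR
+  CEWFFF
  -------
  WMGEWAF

Step 1. [col 1: R + F ≡ F (mod 10)] column 1 reads R+F+carry(0)=F with nothing yet; with all letters distinct, none taken yet, the only value for R is 0 ⇒ R=0.
Step 2. [W] the sum has 7 digits but both addends have 6; that extra leading digit W is the final carry, namely 1, so W=1.
Step 3. [col 1: R + F ≡ F (mod 10)] F=4 is one option consistent with column 1 (R + F ≡ F (mod 10), carry-in 0) — take it. So F=4.
Step 4. [col 2: J + F ≡ A (mod 10)] J=5 is one option consistent with column 2 (J + F ≡ A (mod 10), carry-in 0) — take it. So J=5.
Step 5. [col 2: J + F ≡ A (mod 10)] in column 2 we have J+F≡A with carry-in 0; given J=5, F=4 and digits 0,1,4,5 already taken and all letters distinct, that pins A to 9, so A=9.
Step 6. [col 3: C + F ≡ W (mod 10)] from column 3 (F=4, W=1, carry-in 0, digits 0,1,4,5,9 already taken and all letters distinct): C must equal 7, so C=7.
Step 7. [col 4: R + W ≡ E (mod 10)] column 4: given R=0, W=1, carry-in 1, and digits 0,1,4,5,7,9 already taken and all letters distinct, R+W≡E (mod 10) forces E=2, so E=2.
Step 8. [col 5: O + E ≡ G (mod 10)] column 5: given E=2, carry-in 0, and digits 0,1,2,4,5,7,9 already taken and all letters distinct, O+E≡G (mod 10) forces O=6, so O=6.
Step 9. [col 5: O + E ≡ G (mod 10)] from column 5 (O=6, E=2, carry-in 0, digits 0,1,2,4,5,6,7,9 already taken and all letters distinct): G must equal 8, so G=8.
Step 10. [col 6: O + C ≡ M (mod 10)] in column 6 we have O+C≡M with carry-in 0; given O=6, C=7 and digits 0,1,2,4,5,6,7,8,9 already taken and all letters distinct, that pins M to 3 ⇒ M=3.

Answer: A=9, C=7, E=2, F=4, G=8, J=5, M=3, O=6, R=0, W=1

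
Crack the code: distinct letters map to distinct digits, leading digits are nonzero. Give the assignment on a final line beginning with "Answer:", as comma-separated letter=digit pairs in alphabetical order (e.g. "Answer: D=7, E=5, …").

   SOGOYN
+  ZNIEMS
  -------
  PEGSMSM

Step 1. [col 1: N + S ≡ M (mod 10)] several values work for S in column 1 (N + S ≡ M (mod 10), carry-in 0); try S=8 ⇒ S=8.
Step 2. [col 1: N + S ≡ M (mod 10)] column 1 (N + S ≡ M (mod 10), carry-in 0) doesn't pin N yet; pick N=9 and continue, so N=9.
Step 3. [col 1: N + S ≡ M (mod 10)] in column 1 we have N+S≡M with carry-in 0; given N=9, S=8 and digits 8,9 already taken and all letters distinct, that pins M to 7 ⇒ M=7.
Step 4. [col 2: Y + M ≡ S (mod 10)] in column 2 we have Y+M≡S with carry-in 1; given M=7, S=8 and digits 7,8,9 already taken and all letters distinct, that pins Y to 0 ⇒ Y=0.
Step 5. [P] adding two 6-digit numbers gives at most 6+1 digits, and here it does — P is that final carry and must be 1, so P=1.
Step 6. [col 3: O + E ≡ M (mod 10)] O=3 is one option consistent with column 3 (O + E ≡ M (mod 10), carry-in 0) — take it ⇒ O=3.
Step 7. [col 3: O + E ≡ M (mod 10)] in column 3 we have O+E≡M with carry-in 0; given O=3, M=7 and digits 0,1,3,7,8,9 already taken and all letters distinct, that pins E to 4, so E=4.
Step 8. [col 4: G + I ≡ S (mod 10)] several values work for G in column 4 (G + I ≡ S (mod 10), carry-in 0); try G=2, so G=2.
Step 9. [col 4: G + I ≡ S (mod 10)] from column 4 (G=2, S=8, carry-in 0, digits 0,1,2,3,4,7,8,9 already taken and all letters distinct): I must equal 6 ⇒ I=6.
Step 10. [col 6: S + Z ≡ E (mod 10)] in column 6 we have S+Z≡E with carry-in 1; given S=8, E=4 and digits 0,1,2,3,4,6,7,8,9 already taken and all letters distinct, that pins Z to 5, so Z=5.

Answer: E=4, G=2, I=6, M=7, N=9, O=3, P=1, S=8, Y=0, Z=5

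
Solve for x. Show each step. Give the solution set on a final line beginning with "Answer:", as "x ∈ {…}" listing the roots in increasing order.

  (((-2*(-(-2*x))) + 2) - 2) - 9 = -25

Step 1. [(((-2*(-(-2*x))) + 2) - 2) - 9 = -25] peel the -9: add 9 from each side, so sub: ((-2*(-(-2*x))) + 2) - 2 = -16.
Step 2. [((-2*(-(-2*x))) + 2) - 2 = -16] 2 comes off first (add 2). So sub: (-2*(-(-2*x))) + 2 = -14.
Step 3. [(-2*(-(-2*x))) + 2 = -14] common factor -2 (LHS and -14) — divide through ⇒ factor: (-(-2*x)) - 1 = 7.
Step 4. [(-(-2*x)) - 1 = 7] -1 is outermost — add 1 both sides. So sub: -(-2*x) = 8.
Step 5. [-(-2*x) = 8] leading − — multiply by −1 ⇒ neg: -2*x = -8.
Step 6. [-2*x = -8] divide by the outer -2. So div: x = 4.

Answer: x ∈ {4}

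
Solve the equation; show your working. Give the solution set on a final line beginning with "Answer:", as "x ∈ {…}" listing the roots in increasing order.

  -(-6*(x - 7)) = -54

Step 1. [-(-6*(x - 7)) = -54] flip signs both sides. So neg: -6*(x - 7) = 54.
Step 2. [-6*(x - 7) = 54] LHS = -6·(…); ÷-6 both sides. So div: x - 7 = -9.
Step 3. [x - 7 = -9] -7 is outermost — add 7 both sides. So sub: x = -2.

Answer: x ∈ {-2}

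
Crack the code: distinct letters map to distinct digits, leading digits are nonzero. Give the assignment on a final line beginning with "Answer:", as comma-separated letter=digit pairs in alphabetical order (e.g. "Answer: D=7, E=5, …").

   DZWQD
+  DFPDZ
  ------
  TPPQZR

Step 1. [col 1: D + Z ≡ R (mod 10)] D=7 is one option consistent with column 1 (D + Z ≡ R (mod 10), carry-in 0) — take it, so D=7.
Step 2. [col 1: D + Z ≡ R (mod 10)] column 1 (D + Z ≡ R (mod 10), carry-in 0) doesn't pin Z yet; pick Z=6 and continue, so Z=6.
Step 3. [T] T is the leading digit of a 6-digit sum of two 5-digit numbers; the final carry is exactly 1. So T=1.
Step 4. [col 1: D + Z ≡ R (mod 10)] from column 1 (D=7, Z=6, carry-in 0, digits 1,6,7 already taken and all letters distinct): R must equal 3 ⇒ R=3.
Step 5. [col 2: Q + D ≡ Z (mod 10)] from column 2 (D=7, Z=6, carry-in 1, digits 1,3,6,7 already taken and all letters distinct): Q must equal 8. So Q=8.
Step 6. [col 3: W + P ≡ Q (mod 10)] W=2 is one option consistent with column 3 (W + P ≡ Q (mod 10), carry-in 1) — take it, so W=2.
Step 7. [col 3: W + P ≡ Q (mod 10)] in column 3 we have W+P≡Q with carry-in 1; given W=2, Q=8 and digits 1,2,3,6,7,8 already taken and all letters distinct, that pins P to 5, so P=5.
Step 8. [col 4: Z + F ≡ P (mod 10)] in column 4 we have Z+F≡P with carry-in 0; given Z=6, P=5 and digits 1,2,3,5,6,7,8 already taken and all letters distinct, that pins F to 9. So F=9.

Answer: D=7, F=9, P=5, Q=8, R=3, T=1, W=2, Z=6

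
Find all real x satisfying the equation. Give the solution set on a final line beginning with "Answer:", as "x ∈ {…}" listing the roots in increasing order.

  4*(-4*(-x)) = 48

Step 1. [4*(-4*(-x)) = 48] 4 out front; divide by 4. So div: -4*(-x) = 12.
Step 2. [-4*(-x) = 12] divide by the outer -4 ⇒ div: -x = -3.
Step 3. [-x = -3] leading − — multiply by −1 ⇒ neg: x = 3.

Answer: x ∈ {3}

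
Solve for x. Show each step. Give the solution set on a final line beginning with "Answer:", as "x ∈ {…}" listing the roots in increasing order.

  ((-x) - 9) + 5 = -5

Step 1. [((-x) - 9) + 5 = -5] +5 is outermost — subtract 5 both sides, so sub: (-x) - 9 = -10.
Step 2. [(-x) - 9 = -10] the outer -9 inverts by adding 9 ⇒ sub: -x = -1.
Step 3. [-x = -1] flip signs both sides. So neg: x = 1.

Answer: x ∈ {1}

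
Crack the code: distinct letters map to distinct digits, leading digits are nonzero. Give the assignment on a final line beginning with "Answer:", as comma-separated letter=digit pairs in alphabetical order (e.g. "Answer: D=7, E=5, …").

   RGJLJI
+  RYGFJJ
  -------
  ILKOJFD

Step 1. [col 1: I + J ≡ D (mod 10)] no forcing yet in column 1 (carry-in 0); I=1 is free and consistent — try it, so I=1.
Step 2. [col 1: I + J ≡ D (mod 10)] column 1 (I + J ≡ D (mod 10), carry-in 0) doesn't pin J yet; pick J=7 and continue ⇒ J=7.
Step 3. [col 1: I + J ≡ D (mod 10)] in column 1 we have I+J≡D with carry-in 0; given I=1, J=7 and digits 1,7 already taken and all letters distinct, that pins D to 8, so D=8.
Step 4. [col 2: J + J ≡ F (mod 10)] from column 2 (J=7, carry-in 0, digits 1,7,8 already taken and all letters distinct): F must equal 4. So F=4.
Step 5. [col 3: L + F ≡ J (mod 10)] from column 3 (F=4, J=7, carry-in 1, digits 1,4,7,8 already taken and all letters distinct): L must equal 2. So L=2.
Step 6. [col 4: J + G ≡ O (mod 10)] G=3 is one option consistent with column 4 (J + G ≡ O (mod 10), carry-in 0) — take it. So G=3.
Step 7. [col 4: J + G ≡ O (mod 10)] from column 4 (J=7, G=3, carry-in 0, digits 1,2,3,4,7,8 already taken and all letters distinct): O must equal 0. So O=0.
Step 8. [col 5: G + Y ≡ K (mod 10)] in column 5 we have G+Y≡K with carry-in 1; given G=3 and digits 0,1,2,3,4,7,8 already taken and all letters distinct, that pins K to 9 ⇒ K=9.
Step 9. [col 5: G + Y ≡ K (mod 10)] column 5 reads G+Y+carry(1)=K with G=3, K=9; with digits 0,1,2,3,4,7,8,9 already taken and all letters distinct, the only value for Y is 5 ⇒ Y=5.
Step 10. [col 6: R + R ≡ L (mod 10)] in column 6 we have R+R≡L with carry-in 0; given L=2 and digits 0,1,2,3,4,5,7,8,9 already taken and all letters distinct, that pins R to 6, so R=6.

Answer: D=8, F=4, G=3, I=1, J=7, K=9, L=2, O=0, R=6, Y=5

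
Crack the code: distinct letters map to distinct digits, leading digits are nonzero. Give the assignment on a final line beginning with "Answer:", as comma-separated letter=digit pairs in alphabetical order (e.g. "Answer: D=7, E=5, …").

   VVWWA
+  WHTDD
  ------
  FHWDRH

Step 1. [col 1: A + D ≡ H (mod 10)] column 1 (A + D ≡ H (mod 10), carry-in 0) doesn't pin H yet; pick H=2 and continue. So H=2.
Step 2. [F] adding two 5-digit numbers gives at most 5+1 digits, and here it does — F is that final carry and must be 1. So F=1.
Step 3. [col 1: A + D ≡ H (mod 10)] several values work for D in column 1 (A + D ≡ H (mod 10), carry-in 0); try D=8 ⇒ D=8.
Step 4. [col 1: A + D ≡ H (mod 10)] column 1 reads A+D+carry(0)=H with D=8, H=2; with digits 1,2,8 already taken and all letters distinct, the only value for A is 4. So A=4.
Step 5. [col 2: W + D ≡ R (mod 10)] several values work for R in column 2 (W + D ≡ R (mod 10), carry-in 1); try R=6, so R=6.
Step 6. [col 2: W + D ≡ R (mod 10)] column 2: given D=8, R=6, carry-in 1, and digits 1,2,4,6,8 already taken and all letters distinct, W+D≡R (mod 10) forces W=7 ⇒ W=7.
Step 7. [col 3: W + T ≡ D (mod 10)] from column 3 (W=7, D=8, carry-in 1, digits 1,2,4,6,7,8 already taken and all letters distinct): T must equal 0. So T=0.
Step 8. [col 4: V + H ≡ W (mod 10)] column 4 reads V+H+carry(0)=W with H=2, W=7; with digits 0,1,2,4,6,7,8 already taken and all letters distinct, the only value for V is 5. So V=5.

Answer: A=4, D=8, F=1, H=2, R=6, T=0, V=5, W=7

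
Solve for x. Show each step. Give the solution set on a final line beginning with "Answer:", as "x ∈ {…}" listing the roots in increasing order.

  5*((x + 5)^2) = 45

Step 1. [5*((x + 5)^2) = 45] leading coefficient 5: divide by 5, so div: (x + 5)^2 = 9.
Step 2. [(x + 5)^2 = 9] √ both sides: 9 ≥ 0 gives two branches, so sqrt: x + 5 = 3 or -3.
Step 3. [x + 5 = 3 or -3] +5 is outermost — subtract 5 both sides. So sub: x = -2 or -8.

Answer: x ∈ {-8, -2}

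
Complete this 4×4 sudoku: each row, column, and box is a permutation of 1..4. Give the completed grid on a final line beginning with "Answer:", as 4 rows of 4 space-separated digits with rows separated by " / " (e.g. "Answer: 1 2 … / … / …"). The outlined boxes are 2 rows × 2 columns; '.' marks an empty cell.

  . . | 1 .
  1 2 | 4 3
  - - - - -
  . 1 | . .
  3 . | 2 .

Step 1. [r4c2∈{4}] r4c2 has the single candidate 4 ⇒ r4c2=4.
Step 2. [r1c2∈{3}] r1c2's peers cover all but 3. So r1c2=3.
Step 3. [r1c1∈{4}] r1c1 is down to just 4, so r1c1=4.
Step 4. [r3c4∈{4}] r3c4 is down to just 4, so r3c4=4.
Step 5. [r4c4∈{1}] nothing but 1 survives at r4c4. So r4c4=1.
Step 6. [r3c1∈{2}] r3c1's peers cover all but 2. So r3c1=2.
Step 7. [r3c3∈{3}] only 3 remains possible at r3c3, so r3c3=3.
Step 8. [r1c4∈{2}] r1c4's peers cover all but 2 ⇒ r1c4=2.

Answer: 4 3 1 2 / 1 2 4 3 / 2 1 3 4 / 3 4 2 1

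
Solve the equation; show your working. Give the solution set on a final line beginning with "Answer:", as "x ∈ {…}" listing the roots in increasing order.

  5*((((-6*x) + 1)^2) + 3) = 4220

Step 1. [5*((((-6*x) + 1)^2) + 3) = 4220] divide by the outer 5. So div: (((-6*x) + 1)^2) + 3 = 844.
Step 2. [(((-6*x) + 1)^2) + 3 = 844] 3 comes off first (subtract 3). So sub: ((-6*x) + 1)^2 = 841.
Step 3. [((-6*x) + 1)^2 = 841] √ both sides: 841 ≥ 0 gives two branches. So sqrt: (-6*x) + 1 = 29 or -29.
Step 4. [(-6*x) + 1 = 29 or -29] the outer +1 inverts by subtracting 1. So sub: -6*x = 28 or -30.
Step 5. [-6*x = 28 or -30] LHS = -6·(…); ÷-6 both sides, so div: x = -14/3 or 5.

Answer: x ∈ {-14/3, 5}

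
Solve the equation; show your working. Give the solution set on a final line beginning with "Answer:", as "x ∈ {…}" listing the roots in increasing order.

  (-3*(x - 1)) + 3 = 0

Step 1. [(-3*(x - 1)) + 3 = 0] +3 is outermost — subtract 3 both sides, so sub: -3*(x - 1) = -3.
Step 2. [-3*(x - 1) = -3] -3 out front; divide by -3. So div: x - 1 = 1.
Step 3. [x - 1 = 1] 1 comes off first (add 1) ⇒ sub: x = 2.

Answer: x ∈ {2}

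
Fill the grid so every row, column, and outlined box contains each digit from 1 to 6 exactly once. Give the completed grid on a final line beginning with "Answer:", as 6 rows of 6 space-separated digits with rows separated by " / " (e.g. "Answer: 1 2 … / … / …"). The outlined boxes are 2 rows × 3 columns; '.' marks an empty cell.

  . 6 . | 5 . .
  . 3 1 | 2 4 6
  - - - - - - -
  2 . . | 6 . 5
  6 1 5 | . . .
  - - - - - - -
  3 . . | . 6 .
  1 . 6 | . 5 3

Step 1. [r5c6∈{1,2,4}] in box 6, 2 fits only at r5c6 ⇒ r5c6=2.
Step 2. [r5c3∈{4}] r5c3's peers cover all but 4. So r5c3=4.
Step 3. [r1c5∈{1,3}] across row 1, 3 lands solely at r1c5 ⇒ r1c5=3.
Step 4. [r6c4∈{4}] r6c4 has the single candidate 4 ⇒ r6c4=4.
Step 5. [r4c5∈{2}] only 2 remains possible at r4c5. So r4c5=2.
Step 6. [r3c5∈{1}] r3c5 has the single candidate 1. So r3c5=1.
Step 7. [r4c4∈{3}] only 3 remains possible at r4c4, so r4c4=3.
Step 8. [r1c3∈{2}] r1c3 has the single candidate 2, so r1c3=2.
Step 9. [r1c1∈{4}] nothing but 4 survives at r1c1, so r1c1=4.
Step 10. [r6c2∈{2}] only 2 remains possible at r6c2 ⇒ r6c2=2.
Step 11. [r1c6∈{1}] r1c6 is down to just 1 ⇒ r1c6=1.
Step 12. [r3c3∈{3}] r3c3 has the single candidate 3. So r3c3=3.
Step 13. [r5c4∈{1}] only 1 remains possible at r5c4 ⇒ r5c4=1.
Step 14. [r3c2∈{4}] only 4 remains possible at r3c2, so r3c2=4.
Step 15. [r2c1∈{5}] r2c1 is down to just 5, so r2c1=5.
Step 16. [r5c2∈{5}] only 5 remains possible at r5c2, so r5c2=5.
Step 17. [r4c6∈{4}] r4c6's peers cover all but 4, so r4c6=4.

Answer: 4 6 2 5 3 1 / 5 3 1 2 4 6 / 2 4 3 6 1 5 / 6 1 5 3 2 4 / 3 5 4 1 6 2 / 1 2 6 4 5 3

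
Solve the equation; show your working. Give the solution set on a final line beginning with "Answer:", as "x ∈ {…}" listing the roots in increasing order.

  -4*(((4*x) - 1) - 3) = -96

Step 1. [-4*(((4*x) - 1) - 3) = -96] -4·(inner) — divide through by -4 ⇒ div: ((4*x) - 1) - 3 = 24.
Step 2. [((4*x) - 1) - 3 = 24] the outer -3 inverts by adding 3, so sub: (4*x) - 1 = 27.
Step 3. [(4*x) - 1 = 27] peel the -1: add 1 from each side. So sub: 4*x = 28.
Step 4. [4*x = 28] 4·(inner) — divide through by 4. So div: x = 7.

Answer: x ∈ {7}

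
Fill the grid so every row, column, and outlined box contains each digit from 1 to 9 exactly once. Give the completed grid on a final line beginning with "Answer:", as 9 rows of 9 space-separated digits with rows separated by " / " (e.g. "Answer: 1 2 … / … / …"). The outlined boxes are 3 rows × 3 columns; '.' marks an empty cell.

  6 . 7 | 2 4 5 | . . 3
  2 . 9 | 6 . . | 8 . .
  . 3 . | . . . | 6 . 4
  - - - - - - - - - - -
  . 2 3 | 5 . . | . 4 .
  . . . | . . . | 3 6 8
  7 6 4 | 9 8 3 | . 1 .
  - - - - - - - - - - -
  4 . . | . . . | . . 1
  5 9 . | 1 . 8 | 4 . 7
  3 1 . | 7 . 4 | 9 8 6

Step 1. [r3c8∈{2,5,7,9}] in row 3, 2 fits only at r3c8, so r3c8=2.
Step 2. [r7c7∈{2,5}] across box 9, 2 lands solely at r7c7. So r7c7=2.
Step 3. [r3c3∈{1,5,8}] across row 3, 5 lands solely at r3c3, so r3c3=5.
Step 4. [r3c1∈{1,8}] 1 has one home in box 1: r3c1. So r3c1=1.
Step 5. [r2c5∈{1,3,7}] row 2 places 3 nowhere but r2c5 ⇒ r2c5=3.
Step 6. [r2c6∈{1,7}] r2c6 is the only open cell in row 2 admitting 1 ⇒ r2c6=1.
Step 7. [r7c8∈{3,5}] across box 9, 5 lands solely at r7c8 ⇒ r7c8=5.
Step 8. [r4c5∈{1,6,7}] 1 has one home in row 4: r4c5 ⇒ r4c5=1.
Step 9. [r7c3∈{6,8}] 8 has one home in col 3: r7c3 ⇒ r7c3=8.
Step 10. [r8c3∈{2,6}] across col 3, 6 lands solely at r8c3 ⇒ r8c3=6.
Step 11. [r7c5∈{6,9}] in col 5, 6 fits only at r7c5 ⇒ r7c5=6.
Step 12. [r3c5∈{7,9}] col 5 places 9 nowhere but r3c5. So r3c5=9.
Step 13. [r5c5∈{2,7}] 7 has one home in col 5: r5c5 ⇒ r5c5=7.
Step 14. [r6c9∈{2,5}] in row 6, 2 fits only at r6c9 ⇒ r6c9=2.
Step 15. [r8c5∈{2}] only 2 remains possible at r8c5, so r8c5=2.
Step 16. [r4c9∈{9}] r4c9 has the single candidate 9. So r4c9=9.
Step 17. [r5c1∈{9}] r5c1 is down to just 9. So r5c1=9.
Step 18. [r5c4∈{4}] r5c4 is down to just 4, so r5c4=4.
Step 19. [r7c6∈{9}] r7c6 has the single candidate 9 ⇒ r7c6=9.
Step 20. [r5c2∈{5}] r5c2 is down to just 5. So r5c2=5.
Step 21. [r9c3∈{2}] r9c3 has the single candidate 2. So r9c3=2.
Step 22. [r4c1∈{8}] r4c1 is down to just 8. So r4c1=8.
Step 23. [r7c2∈{7}] only 7 remains possible at r7c2, so r7c2=7.
Step 24. [r5c6∈{2}] r5c6's peers cover all but 2 ⇒ r5c6=2.
Step 25. [r2c9∈{5}] r2c9 has the single candidate 5. So r2c9=5.
Step 26. [r1c8∈{9}] nothing but 9 survives at r1c8. So r1c8=9.
Step 27. [r9c5∈{5}] only 5 remains possible at r9c5. So r9c5=5.
Step 28. [r5c3∈{1}] r5c3 is down to just 1, so r5c3=1.
Step 29. [r1c2∈{8}] r1c2 has the single candidate 8 ⇒ r1c2=8.
Step 30. [r1c7∈{1}] r1c7's peers cover all but 1. So r1c7=1.
Step 31. [r7c4∈{3}] r7c4's peers cover all but 3 ⇒ r7c4=3.
Step 32. [r4c6∈{6}] only 6 remains possible at r4c6 ⇒ r4c6=6.
Step 33. [r4c7∈{7}] r4c7 has the single candidate 7 ⇒ r4c7=7.
Step 34. [r3c4∈{8}] only 8 remains possible at r3c4. So r3c4=8.
Step 35. [r2c8∈{7}] r2c8 is down to just 7 ⇒ r2c8=7.
Step 36. [r8c8∈{3}] nothing but 3 survives at r8c8. So r8c8=3.
Step 37. [r2c2∈{4}] r2c2 is down to just 4. So r2c2=4.
Step 38. [r3c6∈{7}] r3c6 has the single candidate 7 ⇒ r3c6=7.
Step 39. [r6c7∈{5}] r6c7 is down to just 5 ⇒ r6c7=5.

Answer: 6 8 7 2 4 5 1 9 3 / 2 4 9 6 3 1 8 7 5 / 1 3 5 8 9 7 6 2 4 / 8 2 3 5 1 6 7 4 9 / 9 5 1 4 7 2 3 6 8 / 7 6 4 9 8 3 5 1 2 / 4 7 8 3 6 9 2 5 1 / 5 9 6 1 2 8 4 3 7 / 3 1 2 7 5 4 9 8 6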